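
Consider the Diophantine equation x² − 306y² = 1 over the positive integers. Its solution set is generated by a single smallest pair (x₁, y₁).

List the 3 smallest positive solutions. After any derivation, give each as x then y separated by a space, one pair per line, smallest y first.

35 2
2449 140
171395 9798

√306 → a₀=17, period (2,34); ℓ=2 even so k=1
a_0=17:  p_0=17·1+0=17,  q_0=17·0+1=1
a_1=2:  p_1=2·17+1=35,  q_1=2·1+0=2
→ (35, 2).  Check: 35²=1225, 306·2²=1224, difference 1.
k=2:  x_2 = 35·35+306·2·2 = 2449,  y_2 = 35·2+2·35 = 140
k=3:  x_3 = 35·2449+306·2·140 = 171395,  y_3 = 35·140+2·2449 = 9798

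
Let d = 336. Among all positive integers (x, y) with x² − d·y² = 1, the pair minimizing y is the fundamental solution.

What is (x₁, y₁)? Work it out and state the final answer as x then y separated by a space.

55 3

√336 → a₀=18, period (3,36); ℓ=2 even so k=1
i=0: a=18 ⇒ p=18, q=1
i=1: a=3 ⇒ p=55, q=3
→ (55, 3).  Check: 55²=3025, 336·3²=3024, difference 1.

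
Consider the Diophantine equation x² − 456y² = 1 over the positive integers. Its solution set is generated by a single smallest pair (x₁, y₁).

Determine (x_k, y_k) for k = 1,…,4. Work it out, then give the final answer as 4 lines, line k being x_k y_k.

1025 48
2101249 98400
4307559425 201719952
8830494720001 413525803200

√456 = [21; 2,1,4,1,2,42, …], period ℓ=6 (even) → k=5
a_0=21:  p_0=21·1+0=21,  q_0=21·0+1=1
a_1=2:  p_1=2·21+1=43,  q_1=2·1+0=2
a_2=1:  p_2=1·43+21=64,  q_2=1·2+1=3
…
a_4=1:  p_4=1·299+64=363,  q_4=1·14+3=17
a_5=2:  p_5=2·363+299=1025,  q_5=2·17+14=48
(x₁, y₁) = (1025, 48);  1025² − 456·48² = 1 ✓
(1025+48√456)^2 = 2101249 + 98400√456
(1025+48√456)^3 = 4307559425 + 201719952√456
(1025+48√456)^4 = 8830494720001 + 413525803200√456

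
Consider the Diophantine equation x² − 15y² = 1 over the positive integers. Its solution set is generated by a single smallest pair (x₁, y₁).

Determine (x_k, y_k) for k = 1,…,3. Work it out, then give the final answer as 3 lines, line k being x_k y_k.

[3; 1,6] for √15; ℓ=2 ⇒ convergent index 1
k=0  a_k=3  p_k/q_k = 3/1
k=1  a_k=1  p_k/q_k = 4/1
fundamental: x₁=4, y₁=1  (since 16 − 15·1 = 1)
n=2: (4,1)∘(4,1) = (4·4+15·1·1, 4·1+1·4) = (31,8)
n=3: (31,8)∘(4,1) = (4·31+15·1·8, 4·8+1·31) = (244,63)

4 1
31 8
244 63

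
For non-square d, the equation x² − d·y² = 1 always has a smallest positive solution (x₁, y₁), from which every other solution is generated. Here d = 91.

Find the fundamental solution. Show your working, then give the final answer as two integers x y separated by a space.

√91 → a₀=9, period (1,1,5,1,5,1,1,18); ℓ=8 even so k=7
step 0: (9, 1)  from 9·(1,0) + (0,1)
step 1: (10, 1)  from 1·(9,1) + (1,0)
step 2: (19, 2)  from 1·(10,1) + (9,1)
step 3: (105, 11)  from 5·(19,2) + (10,1)
step 4: (124, 13)  from 1·(105,11) + (19,2)
step 5: (725, 76)  from 5·(124,13) + (105,11)
step 6: (849, 89)  from 1·(725,76) + (124,13)
step 7: (1574, 165)  from 1·(849,89) + (725,76)
(x₁, y₁) = (1574, 165);  1574² − 91·165² = 1 ✓

1574 165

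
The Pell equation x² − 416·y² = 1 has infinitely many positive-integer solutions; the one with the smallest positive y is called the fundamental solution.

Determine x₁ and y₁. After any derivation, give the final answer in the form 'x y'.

√416 → a₀=20, period (2,1,1,9,1,1,2,40); ℓ=8 even so k=7
i=0: a=20 ⇒ p=20, q=1
…
i=2: a=1 ⇒ p=61, q=3
…
i=4: a=9 ⇒ p=979, q=48
i=5: a=1 ⇒ p=1081, q=53
i=6: a=1 ⇒ p=2060, q=101
i=7: a=2 ⇒ p=5201, q=255
(x₁, y₁) = (5201, 255);  5201² − 416·255² = 1 ✓

5201 255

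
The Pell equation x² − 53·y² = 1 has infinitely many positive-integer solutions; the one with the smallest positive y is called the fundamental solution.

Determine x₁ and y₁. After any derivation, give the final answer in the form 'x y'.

d=53: √d = [7; 3,1,1,3,14] (ℓ=5, odd), read p_9/q_9
a_0=7:  p_0=7·1+0=7,  q_0=7·0+1=1
a_1=3:  p_1=3·7+1=22,  q_1=3·1+0=3
…
a_3=1:  p_3=1·29+22=51,  q_3=1·4+3=7
…
a_6=3:  p_6=3·2599+182=7979,  q_6=3·357+25=1096
a_7=1:  p_7=1·7979+2599=10578,  q_7=1·1096+357=1453
a_8=1:  p_8=1·10578+7979=18557,  q_8=1·1453+1096=2549
a_9=3:  p_9=3·18557+10578=66249,  q_9=3·2549+1453=9100
fundamental: x₁=66249, y₁=9100  (since 4388930001 − 53·82810000 = 1)

66249 9100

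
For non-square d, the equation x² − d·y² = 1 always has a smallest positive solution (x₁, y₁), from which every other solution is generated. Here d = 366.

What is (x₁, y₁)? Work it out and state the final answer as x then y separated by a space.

907925 47458

√366 = [19; 7,1,1,1,2,12,2,1,1,1,7,38, …], period ℓ=12 (even) → k=11
i=0: a=19 ⇒ p=19, q=1
i=1: a=7 ⇒ p=134, q=7
i=2: a=1 ⇒ p=153, q=8
i=3: a=1 ⇒ p=287, q=15
i=4: a=1 ⇒ p=440, q=23
…
i=6: a=12 ⇒ p=14444, q=755
i=7: a=2 ⇒ p=30055, q=1571
…
i=9: a=1 ⇒ p=74554, q=3897
i=10: a=1 ⇒ p=119053, q=6223
i=11: a=7 ⇒ p=907925, q=47458
→ (907925, 47458).  Check: 907925²=824327805625, 366·47458²=824327805624, difference 1.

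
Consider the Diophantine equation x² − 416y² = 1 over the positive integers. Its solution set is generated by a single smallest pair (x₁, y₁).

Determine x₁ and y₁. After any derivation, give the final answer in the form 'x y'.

5201 255

√416 → a₀=20, period (2,1,1,9,1,1,2,40); ℓ=8 even so k=7
step 0: (20, 1)  from 20·(1,0) + (0,1)
…
step 4: (979, 48)  from 9·(102,5) + (61,3)
step 5: (1081, 53)  from 1·(979,48) + (102,5)
step 6: (2060, 101)  from 1·(1081,53) + (979,48)
step 7: (5201, 255)  from 2·(2060,101) + (1081,53)
→ (5201, 255).  Check: 5201²=27050401, 416·255²=27050400, difference 1.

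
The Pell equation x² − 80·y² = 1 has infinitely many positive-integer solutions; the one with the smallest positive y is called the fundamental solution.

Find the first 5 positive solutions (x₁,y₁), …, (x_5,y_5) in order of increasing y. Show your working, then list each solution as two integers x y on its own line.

d=80: √d = [8; 1,16] (ℓ=2, even), read p_1/q_1
i=0: a=8 ⇒ p=8, q=1
i=1: a=1 ⇒ p=9, q=1
(x₁, y₁) = (9, 1);  9² − 80·1² = 1 ✓
n=2: (9,1)∘(9,1) = (9·9+80·1·1, 9·1+1·9) = (161,18)
n=3: (161,18)∘(9,1) = (9·161+80·1·18, 9·18+1·161) = (2889,323)
n=4: (2889,323)∘(9,1) = (9·2889+80·1·323, 9·323+1·2889) = (51841,5796)
n=5: (51841,5796)∘(9,1) = (9·51841+80·1·5796, 9·5796+1·51841) = (930249,104005)

9 1
161 18
2889 323
51841 5796
930249 104005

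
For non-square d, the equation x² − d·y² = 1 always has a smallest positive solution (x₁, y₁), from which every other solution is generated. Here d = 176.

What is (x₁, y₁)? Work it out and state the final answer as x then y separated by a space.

d=176: √d = [13; 3,1,3,26] (ℓ=4, even), read p_3/q_3
step 0: (13, 1)  from 13·(1,0) + (0,1)
step 1: (40, 3)  from 3·(13,1) + (1,0)
step 2: (53, 4)  from 1·(40,3) + (13,1)
step 3: (199, 15)  from 3·(53,4) + (40,3)
(x₁, y₁) = (199, 15);  199² − 176·15² = 1 ✓

199 15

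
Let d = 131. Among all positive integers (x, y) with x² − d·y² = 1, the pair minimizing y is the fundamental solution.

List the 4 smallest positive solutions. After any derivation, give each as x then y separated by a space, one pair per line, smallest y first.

d=131: √d = [11; 2,4,11,4,2,22] (ℓ=6, even), read p_5/q_5
a_0=11:  p_0=11·1+0=11,  q_0=11·0+1=1
a_1=2:  p_1=2·11+1=23,  q_1=2·1+0=2
a_2=4:  p_2=4·23+11=103,  q_2=4·2+1=9
a_3=11:  p_3=11·103+23=1156,  q_3=11·9+2=101
a_4=4:  p_4=4·1156+103=4727,  q_4=4·101+9=413
a_5=2:  p_5=2·4727+1156=10610,  q_5=2·413+101=927
(x₁, y₁) = (10610, 927);  10610² − 131·927² = 1 ✓
(x_2, y_2) = (10610·10610 + 131·927·927, 10610·927 + 927·10610) = (225144199, 19670940)
(x_3, y_3) = (10610·225144199 + 131·927·19670940, 10610·19670940 + 927·225144199) = (4777559892170, 417417345873)
(x_4, y_4) = (10610·4777559892170 + 131·927·417417345873, 10610·417417345873 + 927·4777559892170) = (101379820686703201, 8857596059754120)

10610 927
225144199 19670940
4777559892170 417417345873
101379820686703201 8857596059754120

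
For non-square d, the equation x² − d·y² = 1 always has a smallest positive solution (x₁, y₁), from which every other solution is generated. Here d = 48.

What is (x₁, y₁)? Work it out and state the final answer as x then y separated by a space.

7 1

[6; 1,12] for √48; ℓ=2 ⇒ convergent index 1
a_0=6:  p_0=6·1+0=6,  q_0=6·0+1=1
a_1=1:  p_1=1·6+1=7,  q_1=1·1+0=1
fundamental: x₁=7, y₁=1  (since 49 − 48·1 = 1)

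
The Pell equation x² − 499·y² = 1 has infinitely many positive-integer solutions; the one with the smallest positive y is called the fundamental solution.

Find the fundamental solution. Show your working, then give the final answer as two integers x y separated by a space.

4490 201

√499 → a₀=22, period (2,1,21,1,2,44); ℓ=6 even so k=5
k=0  a_k=22  p_k/q_k = 22/1
k=1  a_k=2  p_k/q_k = 45/2
…
k=3  a_k=21  p_k/q_k = 1452/65
k=4  a_k=1  p_k/q_k = 1519/68
k=5  a_k=2  p_k/q_k = 4490/201
fundamental: x₁=4490, y₁=201  (since 20160100 − 499·40401 = 1)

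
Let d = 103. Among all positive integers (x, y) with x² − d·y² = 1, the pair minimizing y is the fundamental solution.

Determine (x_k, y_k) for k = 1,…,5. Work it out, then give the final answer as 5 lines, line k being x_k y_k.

227528 22419
103537981567 10201900464
47115579739725224 4642436017523565
21440227253936863550977 2112568364380001494176
9756504053220377800313664488 961336909616663523916230291

[10; 6,1,2,1,1,9,1,1,2,1,6,20] for √103; ℓ=12 ⇒ convergent index 11
i=0: a=10 ⇒ p=10, q=1
i=1: a=6 ⇒ p=61, q=6
i=2: a=1 ⇒ p=71, q=7
…
i=4: a=1 ⇒ p=274, q=27
…
i=7: a=1 ⇒ p=5044, q=497
…
i=10: a=1 ⇒ p=33877, q=3338
i=11: a=6 ⇒ p=227528, q=22419
fundamental: x₁=227528, y₁=22419  (since 51768990784 − 103·502611561 = 1)
(x_2, y_2) = (227528·227528 + 103·22419·22419, 227528·22419 + 22419·227528) = (103537981567, 10201900464)
(x_3, y_3) = (227528·103537981567 + 103·22419·10201900464, 227528·10201900464 + 22419·103537981567) = (47115579739725224, 4642436017523565)
(x_4, y_4) = (227528·47115579739725224 + 103·22419·4642436017523565, 227528·4642436017523565 + 22419·47115579739725224) = (21440227253936863550977, 2112568364380001494176)
(x_5, y_5) = (227528·21440227253936863550977 + 103·22419·2112568364380001494176, 227528·2112568364380001494176 + 22419·21440227253936863550977) = (9756504053220377800313664488, 961336909616663523916230291)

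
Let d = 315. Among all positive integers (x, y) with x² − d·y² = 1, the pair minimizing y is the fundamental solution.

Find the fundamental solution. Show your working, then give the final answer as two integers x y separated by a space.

[17; 1,2,1,34] for √315; ℓ=4 ⇒ convergent index 3
a_0=17:  p_0=17·1+0=17,  q_0=17·0+1=1
…
a_2=2:  p_2=2·18+17=53,  q_2=2·1+1=3
a_3=1:  p_3=1·53+18=71,  q_3=1·3+1=4
(x₁, y₁) = (71, 4);  71² − 315·4² = 1 ✓

71 4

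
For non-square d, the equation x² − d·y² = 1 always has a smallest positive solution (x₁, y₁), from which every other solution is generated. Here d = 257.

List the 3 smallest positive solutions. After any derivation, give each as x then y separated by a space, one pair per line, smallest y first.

d=257: √d = [16; 32] (ℓ=1, odd), read p_1/q_1
k=0  a_k=16  p_k/q_k = 16/1
k=1  a_k=32  p_k/q_k = 513/32
(x₁, y₁) = (513, 32);  513² − 257·32² = 1 ✓
(x_2, y_2) = (513·513 + 257·32·32, 513·32 + 32·513) = (526337, 32832)
(x_3, y_3) = (513·526337 + 257·32·32832, 513·32832 + 32·526337) = (540021249, 33685600)

513 32
526337 32832
540021249 33685600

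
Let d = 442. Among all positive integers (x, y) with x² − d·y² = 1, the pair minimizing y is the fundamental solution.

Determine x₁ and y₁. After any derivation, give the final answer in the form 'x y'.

883 42

d=442: √d = [21; 42] (ℓ=1, odd), read p_1/q_1
a_0=21:  p_0=21·1+0=21,  q_0=21·0+1=1
a_1=42:  p_1=42·21+1=883,  q_1=42·1+0=42
→ (883, 42).  Check: 883²=779689, 442·42²=779688, difference 1.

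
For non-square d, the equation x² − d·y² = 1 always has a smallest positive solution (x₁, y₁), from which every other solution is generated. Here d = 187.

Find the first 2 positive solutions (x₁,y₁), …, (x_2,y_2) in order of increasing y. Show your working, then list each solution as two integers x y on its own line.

1682 123
5658247 413772

√187 → a₀=13, period (1,2,13,2,1,26); ℓ=6 even so k=5
i=0: a=13 ⇒ p=13, q=1
i=1: a=1 ⇒ p=14, q=1
i=2: a=2 ⇒ p=41, q=3
i=3: a=13 ⇒ p=547, q=40
i=4: a=2 ⇒ p=1135, q=83
i=5: a=1 ⇒ p=1682, q=123
fundamental: x₁=1682, y₁=123  (since 2829124 − 187·15129 = 1)
n=2: (1682,123)∘(1682,123) = (1682·1682+187·123·123, 1682·123+123·1682) = (5658247,413772)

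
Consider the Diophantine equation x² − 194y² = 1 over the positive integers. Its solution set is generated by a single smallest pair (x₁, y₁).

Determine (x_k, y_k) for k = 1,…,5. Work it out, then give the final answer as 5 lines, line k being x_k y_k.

195 14
76049 5460
29658915 2129386
11566900801 830455080
4511061653475 323875351814

√194 = [13; 1,12,1,26, …], period ℓ=4 (even) → k=3
i=0: a=13 ⇒ p=13, q=1
i=1: a=1 ⇒ p=14, q=1
i=2: a=12 ⇒ p=181, q=13
i=3: a=1 ⇒ p=195, q=14
(x₁, y₁) = (195, 14);  195² − 194·14² = 1 ✓
n=2: (195,14)∘(195,14) = (195·195+194·14·14, 195·14+14·195) = (76049,5460)
n=3: (76049,5460)∘(195,14) = (195·76049+194·14·5460, 195·5460+14·76049) = (29658915,2129386)
n=4: (29658915,2129386)∘(195,14) = (195·29658915+194·14·2129386, 195·2129386+14·29658915) = (11566900801,830455080)
n=5: (11566900801,830455080)∘(195,14) = (195·11566900801+194·14·830455080, 195·830455080+14·11566900801) = (4511061653475,323875351814)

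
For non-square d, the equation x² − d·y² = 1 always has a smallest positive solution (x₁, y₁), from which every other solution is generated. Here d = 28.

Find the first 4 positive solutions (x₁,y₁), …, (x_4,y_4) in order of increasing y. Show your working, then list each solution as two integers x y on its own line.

127 24
32257 6096
8193151 1548360
2081028097 393277344

[5; 3,2,3,10] for √28; ℓ=4 ⇒ convergent index 3
i=0: a=5 ⇒ p=5, q=1
…
i=2: a=2 ⇒ p=37, q=7
i=3: a=3 ⇒ p=127, q=24
fundamental: x₁=127, y₁=24  (since 16129 − 28·576 = 1)
k=2:  x_2 = 127·127+28·24·24 = 32257,  y_2 = 127·24+24·127 = 6096
k=3:  x_3 = 127·32257+28·24·6096 = 8193151,  y_3 = 127·6096+24·32257 = 1548360
k=4:  x_4 = 127·8193151+28·24·1548360 = 2081028097,  y_4 = 127·1548360+24·8193151 = 393277344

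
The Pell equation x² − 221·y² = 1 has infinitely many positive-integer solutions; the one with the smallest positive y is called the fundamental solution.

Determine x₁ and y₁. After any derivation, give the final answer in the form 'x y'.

1665 112

√221 → a₀=14, period (1,6,2,6,1,28); ℓ=6 even so k=5
step 0: (14, 1)  from 14·(1,0) + (0,1)
step 1: (15, 1)  from 1·(14,1) + (1,0)
…
step 4: (1442, 97)  from 6·(223,15) + (104,7)
step 5: (1665, 112)  from 1·(1442,97) + (223,15)
fundamental: x₁=1665, y₁=112  (since 2772225 − 221·12544 = 1)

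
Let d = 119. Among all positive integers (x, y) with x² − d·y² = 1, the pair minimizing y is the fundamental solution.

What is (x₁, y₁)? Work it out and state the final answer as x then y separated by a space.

√119 = [10; 1,9,1,20, …], period ℓ=4 (even) → k=3
i=0: a=10 ⇒ p=10, q=1
i=1: a=1 ⇒ p=11, q=1
i=2: a=9 ⇒ p=109, q=10
i=3: a=1 ⇒ p=120, q=11
→ (120, 11).  Check: 120²=14400, 119·11²=14399, difference 1.

120 11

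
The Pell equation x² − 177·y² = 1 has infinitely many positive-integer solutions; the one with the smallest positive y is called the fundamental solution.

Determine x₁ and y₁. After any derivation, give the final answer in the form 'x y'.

√177 → a₀=13, period (3,3,2,8,2,3,3,26); ℓ=8 even so k=7
a_0=13:  p_0=13·1+0=13,  q_0=13·0+1=1
…
a_6=3:  p_6=3·5468+2581=18985,  q_6=3·411+194=1427
a_7=3:  p_7=3·18985+5468=62423,  q_7=3·1427+411=4692
→ (62423, 4692).  Check: 62423²=3896630929, 177·4692²=3896630928, difference 1.

62423 4692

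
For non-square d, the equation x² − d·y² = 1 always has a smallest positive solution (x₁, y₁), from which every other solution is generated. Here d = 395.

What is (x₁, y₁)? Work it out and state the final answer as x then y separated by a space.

√395 = [19; 1,6,1,38, …], period ℓ=4 (even) → k=3
a_0=19:  p_0=19·1+0=19,  q_0=19·0+1=1
a_1=1:  p_1=1·19+1=20,  q_1=1·1+0=1
a_2=6:  p_2=6·20+19=139,  q_2=6·1+1=7
a_3=1:  p_3=1·139+20=159,  q_3=1·7+1=8
fundamental: x₁=159, y₁=8  (since 25281 − 395·64 = 1)

159 8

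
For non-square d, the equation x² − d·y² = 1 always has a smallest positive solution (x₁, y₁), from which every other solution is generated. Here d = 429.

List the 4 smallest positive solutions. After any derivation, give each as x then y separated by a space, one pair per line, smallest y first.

√429 → a₀=20, period (1,2,2,9,1,12,1,9,2,2,1,40); ℓ=12 even so k=11
step 0: (20, 1)  from 20·(1,0) + (0,1)
step 1: (21, 1)  from 1·(20,1) + (1,0)
…
step 4: (1367, 66)  from 9·(145,7) + (62,3)
…
step 6: (19511, 942)  from 12·(1512,73) + (1367,66)
…
step 9: (438459, 21169)  from 2·(208718,10077) + (21023,1015)
step 10: (1085636, 52415)  from 2·(438459,21169) + (208718,10077)
step 11: (1524095, 73584)  from 1·(1085636,52415) + (438459,21169)
(x₁, y₁) = (1524095, 73584);  1524095² − 429·73584² = 1 ✓
(x_2, y_2) = (1524095·1524095 + 429·73584·73584, 1524095·73584 + 73584·1524095) = (4645731138049, 224298012960)
(x_3, y_3) = (1524095·4645731138049 + 429·73584·224298012960, 1524095·224298012960 + 73584·4645731138049) = (14161071197688057215, 683702960124468816)
(x_4, y_4) = (1524095·14161071197688057215 + 429·73584·683702960124468816, 1524095·683702960124468816 + 73584·14161071197688057215) = (43165635614076113391052801, 2084056526021580302230080)

1524095 73584
4645731138049 224298012960
14161071197688057215 683702960124468816
43165635614076113391052801 2084056526021580302230080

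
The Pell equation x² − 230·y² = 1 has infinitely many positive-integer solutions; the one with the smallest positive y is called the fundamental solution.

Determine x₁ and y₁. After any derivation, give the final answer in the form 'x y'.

√230 → a₀=15, period (6,30); ℓ=2 even so k=1
k=0  a_k=15  p_k/q_k = 15/1
k=1  a_k=6  p_k/q_k = 91/6
→ (91, 6).  Check: 91²=8281, 230·6²=8280, difference 1.

91 6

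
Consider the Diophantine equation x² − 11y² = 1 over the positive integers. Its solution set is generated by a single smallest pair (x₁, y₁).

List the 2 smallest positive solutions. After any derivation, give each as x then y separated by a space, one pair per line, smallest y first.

[3; 3,6] for √11; ℓ=2 ⇒ convergent index 1
k=0  a_k=3  p_k/q_k = 3/1
k=1  a_k=3  p_k/q_k = 10/3
→ (10, 3).  Check: 10²=100, 11·3²=99, difference 1.
k=2:  x_2 = 10·10+11·3·3 = 199,  y_2 = 10·3+3·10 = 60

10 3
199 60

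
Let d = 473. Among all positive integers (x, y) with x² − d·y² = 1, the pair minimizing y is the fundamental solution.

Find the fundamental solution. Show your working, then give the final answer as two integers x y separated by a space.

[21; 1,2,1,42] for √473; ℓ=4 ⇒ convergent index 3
a_0=21:  p_0=21·1+0=21,  q_0=21·0+1=1
…
a_2=2:  p_2=2·22+21=65,  q_2=2·1+1=3
a_3=1:  p_3=1·65+22=87,  q_3=1·3+1=4
fundamental: x₁=87, y₁=4  (since 7569 − 473·16 = 1)

87 4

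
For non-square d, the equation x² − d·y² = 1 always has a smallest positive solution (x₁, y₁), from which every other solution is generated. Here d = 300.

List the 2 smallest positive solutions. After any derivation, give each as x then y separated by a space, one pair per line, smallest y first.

1351 78
3650401 210756

√300 = [17; 3,8,3,34, …], period ℓ=4 (even) → k=3
i=0: a=17 ⇒ p=17, q=1
i=1: a=3 ⇒ p=52, q=3
i=2: a=8 ⇒ p=433, q=25
i=3: a=3 ⇒ p=1351, q=78
→ (1351, 78).  Check: 1351²=1825201, 300·78²=1825200, difference 1.
n=2: (1351,78)∘(1351,78) = (1351·1351+300·78·78, 1351·78+78·1351) = (3650401,210756)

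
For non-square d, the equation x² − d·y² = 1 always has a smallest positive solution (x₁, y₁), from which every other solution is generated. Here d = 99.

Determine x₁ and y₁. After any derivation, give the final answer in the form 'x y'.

d=99: √d = [9; 1,18] (ℓ=2, even), read p_1/q_1
i=0: a=9 ⇒ p=9, q=1
i=1: a=1 ⇒ p=10, q=1
(x₁, y₁) = (10, 1);  10² − 99·1² = 1 ✓

10 1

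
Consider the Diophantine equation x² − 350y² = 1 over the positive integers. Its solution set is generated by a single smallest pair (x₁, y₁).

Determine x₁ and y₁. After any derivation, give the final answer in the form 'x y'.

449 24

[18; 1,2,2,2,1,36] for √350; ℓ=6 ⇒ convergent index 5
step 0: (18, 1)  from 18·(1,0) + (0,1)
step 1: (19, 1)  from 1·(18,1) + (1,0)
step 2: (56, 3)  from 2·(19,1) + (18,1)
step 3: (131, 7)  from 2·(56,3) + (19,1)
step 4: (318, 17)  from 2·(131,7) + (56,3)
step 5: (449, 24)  from 1·(318,17) + (131,7)
(x₁, y₁) = (449, 24);  449² − 350·24² = 1 ✓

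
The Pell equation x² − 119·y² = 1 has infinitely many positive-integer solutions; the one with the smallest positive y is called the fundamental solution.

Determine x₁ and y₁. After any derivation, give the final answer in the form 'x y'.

120 11

d=119: √d = [10; 1,9,1,20] (ℓ=4, even), read p_3/q_3
step 0: (10, 1)  from 10·(1,0) + (0,1)
…
step 2: (109, 10)  from 9·(11,1) + (10,1)
step 3: (120, 11)  from 1·(109,10) + (11,1)
(x₁, y₁) = (120, 11);  120² − 119·11² = 1 ✓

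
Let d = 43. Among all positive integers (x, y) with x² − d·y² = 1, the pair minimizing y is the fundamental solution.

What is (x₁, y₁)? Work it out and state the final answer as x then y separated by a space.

3482 531

[6; 1,1,3,1,5,1,3,1,1,12] for √43; ℓ=10 ⇒ convergent index 9
step 0: (6, 1)  from 6·(1,0) + (0,1)
step 1: (7, 1)  from 1·(6,1) + (1,0)
…
step 3: (46, 7)  from 3·(13,2) + (7,1)
…
step 8: (1941, 296)  from 1·(1541,235) + (400,61)
step 9: (3482, 531)  from 1·(1941,296) + (1541,235)
fundamental: x₁=3482, y₁=531  (since 12124324 − 43·281961 = 1)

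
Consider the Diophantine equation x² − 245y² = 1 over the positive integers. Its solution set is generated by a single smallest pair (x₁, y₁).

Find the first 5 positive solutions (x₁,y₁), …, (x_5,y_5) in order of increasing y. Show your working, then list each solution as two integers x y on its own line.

d=245: √d = [15; 1,1,1,7,6,7,1,1,1,30] (ℓ=10, even), read p_9/q_9
i=0: a=15 ⇒ p=15, q=1
…
i=2: a=1 ⇒ p=31, q=2
i=3: a=1 ⇒ p=47, q=3
i=4: a=7 ⇒ p=360, q=23
…
i=6: a=7 ⇒ p=15809, q=1010
i=7: a=1 ⇒ p=18016, q=1151
i=8: a=1 ⇒ p=33825, q=2161
i=9: a=1 ⇒ p=51841, q=3312
→ (51841, 3312).  Check: 51841²=2687489281, 245·3312²=2687489280, difference 1.
k=2:  x_2 = 51841·51841+245·3312·3312 = 5374978561,  y_2 = 51841·3312+3312·51841 = 343394784
k=3:  x_3 = 51841·5374978561+245·3312·343394784 = 557288527109761,  y_3 = 51841·343394784+3312·5374978561 = 35603857991376
k=4:  x_4 = 51841·557288527109761+245·3312·35603857991376 = 57780789062419261441,  y_4 = 51841·35603857991376+3312·557288527109761 = 3691479203918451648
k=5:  x_5 = 51841·57780789062419261441+245·3312·3691479203918451648 = 5990827771012465337616001,  y_5 = 51841·3691479203918451648+3312·57780789062419261441 = 382739946785069045776560

51841 3312
5374978561 343394784
557288527109761 35603857991376
57780789062419261441 3691479203918451648
5990827771012465337616001 382739946785069045776560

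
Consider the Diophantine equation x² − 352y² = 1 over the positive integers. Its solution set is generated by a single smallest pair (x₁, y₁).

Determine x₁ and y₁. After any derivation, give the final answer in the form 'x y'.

√352 → a₀=18, period (1,3,5,9,5,3,1,36); ℓ=8 even so k=7
i=0: a=18 ⇒ p=18, q=1
i=1: a=1 ⇒ p=19, q=1
i=2: a=3 ⇒ p=75, q=4
i=3: a=5 ⇒ p=394, q=21
i=4: a=9 ⇒ p=3621, q=193
…
i=6: a=3 ⇒ p=59118, q=3151
i=7: a=1 ⇒ p=77617, q=4137
(x₁, y₁) = (77617, 4137);  77617² − 352·4137² = 1 ✓

77617 4137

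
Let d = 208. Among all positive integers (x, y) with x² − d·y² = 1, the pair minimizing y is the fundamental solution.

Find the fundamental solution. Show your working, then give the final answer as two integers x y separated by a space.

649 45

√208 → a₀=14, period (2,2,1,2,2,28); ℓ=6 even so k=5
i=0: a=14 ⇒ p=14, q=1
…
i=2: a=2 ⇒ p=72, q=5
i=3: a=1 ⇒ p=101, q=7
i=4: a=2 ⇒ p=274, q=19
i=5: a=2 ⇒ p=649, q=45
(x₁, y₁) = (649, 45);  649² − 208·45² = 1 ✓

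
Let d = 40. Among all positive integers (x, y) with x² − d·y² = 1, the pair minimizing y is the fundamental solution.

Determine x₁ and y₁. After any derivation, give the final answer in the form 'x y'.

19 3

√40 → a₀=6, period (3,12); ℓ=2 even so k=1
step 0: (6, 1)  from 6·(1,0) + (0,1)
step 1: (19, 3)  from 3·(6,1) + (1,0)
fundamental: x₁=19, y₁=3  (since 361 − 40·9 = 1)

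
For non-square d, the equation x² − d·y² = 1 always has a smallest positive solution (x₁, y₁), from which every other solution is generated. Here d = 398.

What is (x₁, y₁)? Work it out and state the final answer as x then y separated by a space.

399 20

√398 → a₀=19, period (1,18,1,38); ℓ=4 even so k=3
a_0=19:  p_0=19·1+0=19,  q_0=19·0+1=1
a_1=1:  p_1=1·19+1=20,  q_1=1·1+0=1
a_2=18:  p_2=18·20+19=379,  q_2=18·1+1=19
a_3=1:  p_3=1·379+20=399,  q_3=1·19+1=20
(x₁, y₁) = (399, 20);  399² − 398·20² = 1 ✓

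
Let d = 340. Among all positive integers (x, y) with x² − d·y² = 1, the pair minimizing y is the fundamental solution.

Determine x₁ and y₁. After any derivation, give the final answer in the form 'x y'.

285769 15498

√340 → a₀=18, period (2,3,1,1,1,…,3,2,36); ℓ=14 even so k=13
a_0=18:  p_0=18·1+0=18,  q_0=18·0+1=1
…
a_2=3:  p_2=3·37+18=129,  q_2=3·2+1=7
…
a_4=1:  p_4=1·166+129=295,  q_4=1·9+7=16
a_5=1:  p_5=1·295+166=461,  q_5=1·16+9=25
a_6=1:  p_6=1·461+295=756,  q_6=1·25+16=41
a_7=8:  p_7=8·756+461=6509,  q_7=8·41+25=353
a_8=1:  p_8=1·6509+756=7265,  q_8=1·353+41=394
a_9=1:  p_9=1·7265+6509=13774,  q_9=1·394+353=747
a_10=1:  p_10=1·13774+7265=21039,  q_10=1·747+394=1141
…
a_12=3:  p_12=3·34813+21039=125478,  q_12=3·1888+1141=6805
a_13=2:  p_13=2·125478+34813=285769,  q_13=2·6805+1888=15498
(x₁, y₁) = (285769, 15498);  285769² − 340·15498² = 1 ✓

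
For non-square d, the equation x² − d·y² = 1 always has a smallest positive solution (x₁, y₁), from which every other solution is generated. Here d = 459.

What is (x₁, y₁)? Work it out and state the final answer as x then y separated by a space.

[21; 2,2,1,4,21,4,1,2,2,42] for √459; ℓ=10 ⇒ convergent index 9
i=0: a=21 ⇒ p=21, q=1
…
i=2: a=2 ⇒ p=107, q=5
…
i=8: a=2 ⇒ p=212079, q=9899
i=9: a=2 ⇒ p=499850, q=23331
(x₁, y₁) = (499850, 23331);  499850² − 459·23331² = 1 ✓

499850 23331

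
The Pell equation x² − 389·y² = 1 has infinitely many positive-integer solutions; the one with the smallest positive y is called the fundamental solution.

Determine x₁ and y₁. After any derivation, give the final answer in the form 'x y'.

√389 = [19; 1,2,1,1,1,1,2,1,38, …], period ℓ=9 (odd) → k=17
k=0  a_k=19  p_k/q_k = 19/1
k=1  a_k=1  p_k/q_k = 20/1
…
k=4  a_k=1  p_k/q_k = 138/7
…
k=6  a_k=1  p_k/q_k = 355/18
…
k=11  a_k=2  p_k/q_k = 151493/7681
…
k=13  a_k=1  p_k/q_k = 353911/17944
k=14  a_k=1  p_k/q_k = 556329/28207
…
k=16  a_k=2  p_k/q_k = 2376809/120509
k=17  a_k=1  p_k/q_k = 3287049/166660
→ (3287049, 166660).  Check: 3287049²=10804691128401, 389·166660²=10804691128400, difference 1.

3287049 166660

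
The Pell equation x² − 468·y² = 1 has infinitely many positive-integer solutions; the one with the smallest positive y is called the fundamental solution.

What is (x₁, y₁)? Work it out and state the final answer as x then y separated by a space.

649 30

√468 = [21; 1,1,1,2,1,1,1,42, …], period ℓ=8 (even) → k=7
k=0  a_k=21  p_k/q_k = 21/1
k=1  a_k=1  p_k/q_k = 22/1
k=2  a_k=1  p_k/q_k = 43/2
k=3  a_k=1  p_k/q_k = 65/3
k=4  a_k=2  p_k/q_k = 173/8
…
k=6  a_k=1  p_k/q_k = 411/19
k=7  a_k=1  p_k/q_k = 649/30
fundamental: x₁=649, y₁=30  (since 421201 − 468·900 = 1)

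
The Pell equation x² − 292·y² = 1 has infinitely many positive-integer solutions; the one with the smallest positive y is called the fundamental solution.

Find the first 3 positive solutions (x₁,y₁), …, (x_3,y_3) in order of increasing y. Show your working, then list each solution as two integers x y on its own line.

2281249 133500
10408194000001 609093483000
47487364308614281249 2778987798000400500

√292 → a₀=17, period (11,2,1,3,8,3,1,2,11,34); ℓ=10 even so k=9
a_0=17:  p_0=17·1+0=17,  q_0=17·0+1=1
a_1=11:  p_1=11·17+1=188,  q_1=11·1+0=11
a_2=2:  p_2=2·188+17=393,  q_2=2·11+1=23
a_3=1:  p_3=1·393+188=581,  q_3=1·23+11=34
a_4=3:  p_4=3·581+393=2136,  q_4=3·34+23=125
a_5=8:  p_5=8·2136+581=17669,  q_5=8·125+34=1034
a_6=3:  p_6=3·17669+2136=55143,  q_6=3·1034+125=3227
a_7=1:  p_7=1·55143+17669=72812,  q_7=1·3227+1034=4261
a_8=2:  p_8=2·72812+55143=200767,  q_8=2·4261+3227=11749
a_9=11:  p_9=11·200767+72812=2281249,  q_9=11·11749+4261=133500
(x₁, y₁) = (2281249, 133500);  2281249² − 292·133500² = 1 ✓
k=2:  x_2 = 2281249·2281249+292·133500·133500 = 10408194000001,  y_2 = 2281249·133500+133500·2281249 = 609093483000
k=3:  x_3 = 2281249·10408194000001+292·133500·609093483000 = 47487364308614281249,  y_3 = 2281249·609093483000+133500·10408194000001 = 2778987798000400500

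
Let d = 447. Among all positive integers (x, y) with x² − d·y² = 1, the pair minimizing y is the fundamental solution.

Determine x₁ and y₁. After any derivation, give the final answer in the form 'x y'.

148 7

√447 = [21; 7,42, …], period ℓ=2 (even) → k=1
i=0: a=21 ⇒ p=21, q=1
i=1: a=7 ⇒ p=148, q=7
fundamental: x₁=148, y₁=7  (since 21904 − 447·49 = 1)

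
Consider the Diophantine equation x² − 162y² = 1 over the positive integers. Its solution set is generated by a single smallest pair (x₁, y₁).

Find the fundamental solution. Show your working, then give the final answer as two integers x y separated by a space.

19601 1540

√162 = [12; 1,2,1,2,12,2,1,2,1,24, …], period ℓ=10 (even) → k=9
i=0: a=12 ⇒ p=12, q=1
…
i=2: a=2 ⇒ p=38, q=3
…
i=5: a=12 ⇒ p=1731, q=136
i=6: a=2 ⇒ p=3602, q=283
i=7: a=1 ⇒ p=5333, q=419
i=8: a=2 ⇒ p=14268, q=1121
i=9: a=1 ⇒ p=19601, q=1540
→ (19601, 1540).  Check: 19601²=384199201, 162·1540²=384199200, difference 1.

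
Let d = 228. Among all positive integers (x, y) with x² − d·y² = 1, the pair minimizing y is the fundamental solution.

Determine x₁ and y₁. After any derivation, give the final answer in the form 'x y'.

[15; 10,30] for √228; ℓ=2 ⇒ convergent index 1
i=0: a=15 ⇒ p=15, q=1
i=1: a=10 ⇒ p=151, q=10
→ (151, 10).  Check: 151²=22801, 228·10²=22800, difference 1.

151 10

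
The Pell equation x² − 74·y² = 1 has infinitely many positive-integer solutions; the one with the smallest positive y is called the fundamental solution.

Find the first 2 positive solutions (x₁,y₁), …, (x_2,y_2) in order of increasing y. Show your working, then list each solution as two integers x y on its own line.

√74 = [8; 1,1,1,1,16, …], period ℓ=5 (odd) → k=9
a_0=8:  p_0=8·1+0=8,  q_0=8·0+1=1
a_1=1:  p_1=1·8+1=9,  q_1=1·1+0=1
a_2=1:  p_2=1·9+8=17,  q_2=1·1+1=2
a_3=1:  p_3=1·17+9=26,  q_3=1·2+1=3
…
a_5=16:  p_5=16·43+26=714,  q_5=16·5+3=83
…
a_8=1:  p_8=1·1471+757=2228,  q_8=1·171+88=259
a_9=1:  p_9=1·2228+1471=3699,  q_9=1·259+171=430
→ (3699, 430).  Check: 3699²=13682601, 74·430²=13682600, difference 1.
n=2: (3699,430)∘(3699,430) = (3699·3699+74·430·430, 3699·430+430·3699) = (27365201,3181140)

3699 430
27365201 3181140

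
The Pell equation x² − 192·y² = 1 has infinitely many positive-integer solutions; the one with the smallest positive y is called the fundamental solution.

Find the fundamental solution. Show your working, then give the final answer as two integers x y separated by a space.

[13; 1,5,1,26] for √192; ℓ=4 ⇒ convergent index 3
step 0: (13, 1)  from 13·(1,0) + (0,1)
…
step 2: (83, 6)  from 5·(14,1) + (13,1)
step 3: (97, 7)  from 1·(83,6) + (14,1)
→ (97, 7).  Check: 97²=9409, 192·7²=9408, difference 1.

97 7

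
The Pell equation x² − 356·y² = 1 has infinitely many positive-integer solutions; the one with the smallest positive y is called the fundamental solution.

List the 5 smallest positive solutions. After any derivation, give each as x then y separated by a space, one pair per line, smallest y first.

500001 26500
500002000001 26500053000
500003000004500001 26500106000079500
500004000010000008000001 26500159000265000106000
500005000017500025000012500001 26500212000556500530000132500

[18; 1,6,1,1,2,…,6,1,36] for √356; ℓ=14 ⇒ convergent index 13
a_0=18:  p_0=18·1+0=18,  q_0=18·0+1=1
…
a_2=6:  p_2=6·19+18=132,  q_2=6·1+1=7
a_3=1:  p_3=1·132+19=151,  q_3=1·7+1=8
a_4=1:  p_4=1·151+132=283,  q_4=1·8+7=15
a_5=2:  p_5=2·283+151=717,  q_5=2·15+8=38
…
a_7=8:  p_7=8·1000+717=8717,  q_7=8·53+38=462
a_8=1:  p_8=1·8717+1000=9717,  q_8=1·462+53=515
a_9=2:  p_9=2·9717+8717=28151,  q_9=2·515+462=1492
a_10=1:  p_10=1·28151+9717=37868,  q_10=1·1492+515=2007
a_11=1:  p_11=1·37868+28151=66019,  q_11=1·2007+1492=3499
a_12=6:  p_12=6·66019+37868=433982,  q_12=6·3499+2007=23001
a_13=1:  p_13=1·433982+66019=500001,  q_13=1·23001+3499=26500
→ (500001, 26500).  Check: 500001²=250001000001, 356·26500²=250001000000, difference 1.
(500001+26500√356)^2 = 500002000001 + 26500053000√356
(500001+26500√356)^3 = 500003000004500001 + 26500106000079500√356
(500001+26500√356)^4 = 500004000010000008000001 + 26500159000265000106000√356
(500001+26500√356)^5 = 500005000017500025000012500001 + 26500212000556500530000132500√356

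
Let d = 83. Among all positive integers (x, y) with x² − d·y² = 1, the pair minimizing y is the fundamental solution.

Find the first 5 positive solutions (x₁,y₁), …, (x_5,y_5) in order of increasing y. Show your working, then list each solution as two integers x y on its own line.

[9; 9,18] for √83; ℓ=2 ⇒ convergent index 1
a_0=9:  p_0=9·1+0=9,  q_0=9·0+1=1
a_1=9:  p_1=9·9+1=82,  q_1=9·1+0=9
fundamental: x₁=82, y₁=9  (since 6724 − 83·81 = 1)
k=2:  x_2 = 82·82+83·9·9 = 13447,  y_2 = 82·9+9·82 = 1476
k=3:  x_3 = 82·13447+83·9·1476 = 2205226,  y_3 = 82·1476+9·13447 = 242055
k=4:  x_4 = 82·2205226+83·9·242055 = 361643617,  y_4 = 82·242055+9·2205226 = 39695544
k=5:  x_5 = 82·361643617+83·9·39695544 = 59307347962,  y_5 = 82·39695544+9·361643617 = 6509827161

82 9
13447 1476
2205226 242055
361643617 39695544
59307347962 6509827161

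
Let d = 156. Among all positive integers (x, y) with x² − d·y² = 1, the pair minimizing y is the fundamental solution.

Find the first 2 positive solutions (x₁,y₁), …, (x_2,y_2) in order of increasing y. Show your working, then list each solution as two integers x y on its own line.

[12; 2,24] for √156; ℓ=2 ⇒ convergent index 1
k=0  a_k=12  p_k/q_k = 12/1
k=1  a_k=2  p_k/q_k = 25/2
→ (25, 2).  Check: 25²=625, 156·2²=624, difference 1.
(25+2√156)^2 = 1249 + 100√156

25 2
1249 100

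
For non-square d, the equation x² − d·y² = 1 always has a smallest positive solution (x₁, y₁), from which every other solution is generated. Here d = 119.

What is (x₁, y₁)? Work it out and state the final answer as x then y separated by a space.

120 11

√119 → a₀=10, period (1,9,1,20); ℓ=4 even so k=3
k=0  a_k=10  p_k/q_k = 10/1
k=1  a_k=1  p_k/q_k = 11/1
k=2  a_k=9  p_k/q_k = 109/10
k=3  a_k=1  p_k/q_k = 120/11
(x₁, y₁) = (120, 11);  120² − 119·11² = 1 ✓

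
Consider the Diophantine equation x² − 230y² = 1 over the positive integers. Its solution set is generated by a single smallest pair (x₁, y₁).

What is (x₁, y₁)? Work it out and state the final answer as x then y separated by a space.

√230 → a₀=15, period (6,30); ℓ=2 even so k=1
k=0  a_k=15  p_k/q_k = 15/1
k=1  a_k=6  p_k/q_k = 91/6
(x₁, y₁) = (91, 6);  91² − 230·6² = 1 ✓

91 6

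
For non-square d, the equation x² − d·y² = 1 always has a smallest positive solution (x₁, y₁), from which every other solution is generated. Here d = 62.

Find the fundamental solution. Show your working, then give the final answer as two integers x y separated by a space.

63 8

[7; 1,6,1,14] for √62; ℓ=4 ⇒ convergent index 3
k=0  a_k=7  p_k/q_k = 7/1
…
k=2  a_k=6  p_k/q_k = 55/7
k=3  a_k=1  p_k/q_k = 63/8
fundamental: x₁=63, y₁=8  (since 3969 − 62·64 = 1)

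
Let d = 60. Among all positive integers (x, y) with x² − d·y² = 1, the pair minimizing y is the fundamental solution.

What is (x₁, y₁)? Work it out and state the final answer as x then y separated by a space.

31 4

d=60: √d = [7; 1,2,1,14] (ℓ=4, even), read p_3/q_3
k=0  a_k=7  p_k/q_k = 7/1
k=1  a_k=1  p_k/q_k = 8/1
k=2  a_k=2  p_k/q_k = 23/3
k=3  a_k=1  p_k/q_k = 31/4
fundamental: x₁=31, y₁=4  (since 961 − 60·16 = 1)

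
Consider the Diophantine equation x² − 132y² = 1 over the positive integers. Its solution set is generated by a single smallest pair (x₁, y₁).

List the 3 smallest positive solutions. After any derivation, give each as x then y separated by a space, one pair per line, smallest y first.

23 2
1057 92
48599 4230

√132 → a₀=11, period (2,22); ℓ=2 even so k=1
i=0: a=11 ⇒ p=11, q=1
i=1: a=2 ⇒ p=23, q=2
→ (23, 2).  Check: 23²=529, 132·2²=528, difference 1.
(23+2√132)^2 = 1057 + 92√132
(23+2√132)^3 = 48599 + 4230√132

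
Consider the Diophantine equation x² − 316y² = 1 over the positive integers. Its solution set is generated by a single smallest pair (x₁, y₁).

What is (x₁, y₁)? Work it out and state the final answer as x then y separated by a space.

12799 720

d=316: √d = [17; 1,3,2,8,2,3,1,34] (ℓ=8, even), read p_7/q_7
a_0=17:  p_0=17·1+0=17,  q_0=17·0+1=1
a_1=1:  p_1=1·17+1=18,  q_1=1·1+0=1
…
a_3=2:  p_3=2·71+18=160,  q_3=2·4+1=9
a_4=8:  p_4=8·160+71=1351,  q_4=8·9+4=76
a_5=2:  p_5=2·1351+160=2862,  q_5=2·76+9=161
a_6=3:  p_6=3·2862+1351=9937,  q_6=3·161+76=559
a_7=1:  p_7=1·9937+2862=12799,  q_7=1·559+161=720
(x₁, y₁) = (12799, 720);  12799² − 316·720² = 1 ✓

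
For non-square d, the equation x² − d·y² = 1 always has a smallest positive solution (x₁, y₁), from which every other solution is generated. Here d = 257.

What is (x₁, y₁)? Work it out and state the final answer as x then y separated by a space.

513 32

√257 → a₀=16, period (32); ℓ=1 odd so k=1
k=0  a_k=16  p_k/q_k = 16/1
k=1  a_k=32  p_k/q_k = 513/32
(x₁, y₁) = (513, 32);  513² − 257·32² = 1 ✓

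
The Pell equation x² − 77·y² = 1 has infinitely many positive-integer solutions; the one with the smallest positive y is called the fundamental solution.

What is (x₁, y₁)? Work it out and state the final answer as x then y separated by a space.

√77 → a₀=8, period (1,3,2,3,1,16); ℓ=6 even so k=5
step 0: (8, 1)  from 8·(1,0) + (0,1)
step 1: (9, 1)  from 1·(8,1) + (1,0)
step 2: (35, 4)  from 3·(9,1) + (8,1)
step 3: (79, 9)  from 2·(35,4) + (9,1)
step 4: (272, 31)  from 3·(79,9) + (35,4)
step 5: (351, 40)  from 1·(272,31) + (79,9)
→ (351, 40).  Check: 351²=123201, 77·40²=123200, difference 1.

351 40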